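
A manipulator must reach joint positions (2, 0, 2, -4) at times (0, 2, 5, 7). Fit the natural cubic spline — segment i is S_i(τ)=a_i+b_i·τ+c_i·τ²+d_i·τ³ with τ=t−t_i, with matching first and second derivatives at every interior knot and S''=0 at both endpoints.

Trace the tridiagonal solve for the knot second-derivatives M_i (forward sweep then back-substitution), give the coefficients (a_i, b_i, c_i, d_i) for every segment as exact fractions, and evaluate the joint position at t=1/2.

  seg 0: a=2 b=-439/273 c=0 d=83/546
  seg 1: a=0 b=59/273 c=83/91 d=-16/63
  seg 2: a=2 b=-319/273 c=-125/91 d=125/546
S(1/2) = 1769/1456

Δ: Δ0=-1, Δ1=2/3, Δ2=-3
row 1: diag=10, rhs=10; c'=3/10, d'=1
row 2: denom=10−3·3/10=91/10; d'=(-22−3·1)/(91/10)=-250/91
back: M2=-250/91
back: M1=1−3/10·-250/91=166/91
M: M0=0, M1=166/91, M2=-250/91, M3=0
seg 0: a=2, c=M0/2=0, d=(M1−M0)/(6·2)=83/546, b=Δ0−h0·(2M0+M1)/6=-439/273
seg 1: a=0, c=M1/2=83/91, d=(M2−M1)/(6·3)=-16/63, b=Δ1−h1·(2M1+M2)/6=59/273
seg 2: a=2, c=M2/2=-125/91, d=(M3−M2)/(6·2)=125/546, b=Δ2−h2·(2M2+M3)/6=-319/273
t_q=1/2 → seg 0, τ=1/2; S=2+-439/273·τ+0·τ²+83/546·τ³=1769/1456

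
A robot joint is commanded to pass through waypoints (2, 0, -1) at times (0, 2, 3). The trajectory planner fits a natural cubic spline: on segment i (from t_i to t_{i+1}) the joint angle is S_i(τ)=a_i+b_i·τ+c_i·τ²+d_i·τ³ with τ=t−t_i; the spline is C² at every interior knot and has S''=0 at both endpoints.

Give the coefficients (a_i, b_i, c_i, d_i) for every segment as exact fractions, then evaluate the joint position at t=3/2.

Δ: Δ0=-1, Δ1=-1
row 1: diag=6, rhs=0; c'=1/6, d'=0
back: M1=0
M: M0=0, M1=0, M2=0
seg 0: a=2, c=M0/2=0, d=(M1−M0)/(6·2)=0, b=Δ0−h0·(2M0+M1)/6=-1
seg 1: a=0, c=M1/2=0, d=(M2−M1)/(6·1)=0, b=Δ1−h1·(2M1+M2)/6=-1
t_q=3/2 → seg 0, τ=3/2; S=2+-1·τ+0·τ²+0·τ³=1/2

  seg 0: a=2 b=-1 c=0 d=0
  seg 1: a=0 b=-1 c=0 d=0
S(3/2) = 1/2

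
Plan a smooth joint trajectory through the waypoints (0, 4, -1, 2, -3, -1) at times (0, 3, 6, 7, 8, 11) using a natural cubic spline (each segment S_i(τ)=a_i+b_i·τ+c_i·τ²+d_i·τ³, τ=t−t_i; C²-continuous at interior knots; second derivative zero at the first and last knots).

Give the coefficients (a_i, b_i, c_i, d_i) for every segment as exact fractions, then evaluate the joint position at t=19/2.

Δ: Δ0=4/3, Δ1=-5/3, Δ2=3, Δ3=-5, Δ4=2/3
row 1: diag=12, rhs=-18; c'=1/4, d'=-3/2
row 2: denom=8−3·1/4=29/4; d'=(28−3·-3/2)/(29/4)=130/29
row 3: denom=4−1·4/29=112/29; d'=(-48−1·130/29)/(112/29)=-761/56
row 4: denom=8−1·29/112=867/112; d'=(34−1·-761/56)/(867/112)=5330/867
back: M4=5330/867
back: M3=-761/56−29/112·5330/867=-13162/867
back: M2=130/29−4/29·-13162/867=5702/867
back: M1=-3/2−1/4·5702/867=-2726/867
M: M0=0, M1=-2726/867, M2=5702/867, M3=-13162/867, M4=5330/867, M5=0
seg 0: a=0, c=M0/2=0, d=(M1−M0)/(6·3)=-1363/7803, b=Δ0−h0·(2M0+M1)/6=2519/867
seg 1: a=4, c=M1/2=-1363/867, d=(M2−M1)/(6·3)=4214/7803, b=Δ1−h1·(2M1+M2)/6=-1570/867
seg 2: a=-1, c=M2/2=2851/867, d=(M3−M2)/(6·1)=-1048/289, b=Δ2−h2·(2M2+M3)/6=2894/867
seg 3: a=2, c=M3/2=-6581/867, d=(M4−M3)/(6·1)=3082/867, b=Δ3−h3·(2M3+M4)/6=-836/867
seg 4: a=-3, c=M4/2=2665/867, d=(M5−M4)/(6·3)=-2665/7803, b=Δ4−h4·(2M4+M5)/6=-1584/289
t_q=19/2 → seg 4, τ=3/2; S=-3+-1584/289·τ+2665/867·τ²+-2665/7803·τ³=-12619/2312

  seg 0: a=0 b=2519/867 c=0 d=-1363/7803
  seg 1: a=4 b=-1570/867 c=-1363/867 d=4214/7803
  seg 2: a=-1 b=2894/867 c=2851/867 d=-1048/289
  seg 3: a=2 b=-836/867 c=-6581/867 d=3082/867
  seg 4: a=-3 b=-1584/289 c=2665/867 d=-2665/7803
S(19/2) = -12619/2312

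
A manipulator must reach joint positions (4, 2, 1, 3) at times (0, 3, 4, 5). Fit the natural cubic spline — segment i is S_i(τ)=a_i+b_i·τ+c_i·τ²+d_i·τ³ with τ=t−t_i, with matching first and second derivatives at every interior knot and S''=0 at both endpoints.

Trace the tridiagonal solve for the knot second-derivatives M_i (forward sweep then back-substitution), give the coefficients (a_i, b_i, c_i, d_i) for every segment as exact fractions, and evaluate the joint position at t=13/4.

  seg 0: a=4 b=-23/93 c=0 d=-13/279
  seg 1: a=2 b=-140/93 c=-13/31 d=86/93
  seg 2: a=1 b=40/93 c=73/31 d=-73/93
S(13/4) = 1599/992

Δ: Δ0=-2/3, Δ1=-1, Δ2=2
row 1: diag=8, rhs=-2; c'=1/8, d'=-1/4
row 2: denom=4−1·1/8=31/8; d'=(18−1·-1/4)/(31/8)=146/31
back: M2=146/31
back: M1=-1/4−1/8·146/31=-26/31
M: M0=0, M1=-26/31, M2=146/31, M3=0
seg 0: a=4, c=M0/2=0, d=(M1−M0)/(6·3)=-13/279, b=Δ0−h0·(2M0+M1)/6=-23/93
seg 1: a=2, c=M1/2=-13/31, d=(M2−M1)/(6·1)=86/93, b=Δ1−h1·(2M1+M2)/6=-140/93
seg 2: a=1, c=M2/2=73/31, d=(M3−M2)/(6·1)=-73/93, b=Δ2−h2·(2M2+M3)/6=40/93
t_q=13/4 → seg 1, τ=1/4; S=2+-140/93·τ+-13/31·τ²+86/93·τ³=1599/992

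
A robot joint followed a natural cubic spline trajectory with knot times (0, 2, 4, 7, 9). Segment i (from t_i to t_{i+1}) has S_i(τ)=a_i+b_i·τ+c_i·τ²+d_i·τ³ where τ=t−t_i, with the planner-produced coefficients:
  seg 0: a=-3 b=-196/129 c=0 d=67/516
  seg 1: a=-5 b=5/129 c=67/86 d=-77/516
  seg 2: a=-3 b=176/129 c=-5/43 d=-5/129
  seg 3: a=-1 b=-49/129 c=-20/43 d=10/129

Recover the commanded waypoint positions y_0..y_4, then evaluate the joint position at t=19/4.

y_0=-3 y_1=-5 y_2=-3 y_3=-1 y_4=-3
S(19/4) = -5665/2752

y_0 = S_0(0) = a_0 = -3
y_1 = S_1(0) = a_1 = -5
y_2 = S_2(0) = a_2 = -3
y_3 = S_3(0) = a_3 = -1
y_4 = S_3(2) = -3
t_q=19/4 is in segment 2 (τ=3/4); S_2(τ)=-5665/2752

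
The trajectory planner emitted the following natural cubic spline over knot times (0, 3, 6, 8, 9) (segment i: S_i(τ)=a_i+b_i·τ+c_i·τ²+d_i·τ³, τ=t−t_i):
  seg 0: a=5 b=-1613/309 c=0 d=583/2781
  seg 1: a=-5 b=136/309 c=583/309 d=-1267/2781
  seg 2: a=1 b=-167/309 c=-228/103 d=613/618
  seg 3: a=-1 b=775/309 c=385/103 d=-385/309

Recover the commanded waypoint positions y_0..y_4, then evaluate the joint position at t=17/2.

y_0 = S_0(0) = a_0 = 5
y_1 = S_1(0) = a_1 = -5
y_2 = S_2(0) = a_2 = 1
y_3 = S_3(0) = a_3 = -1
y_4 = S_3(1) = 4
t_q=17/2 is in segment 3 (τ=1/2); S_3(τ)=851/824

y_0=5 y_1=-5 y_2=1 y_3=-1 y_4=4
S(17/2) = 851/824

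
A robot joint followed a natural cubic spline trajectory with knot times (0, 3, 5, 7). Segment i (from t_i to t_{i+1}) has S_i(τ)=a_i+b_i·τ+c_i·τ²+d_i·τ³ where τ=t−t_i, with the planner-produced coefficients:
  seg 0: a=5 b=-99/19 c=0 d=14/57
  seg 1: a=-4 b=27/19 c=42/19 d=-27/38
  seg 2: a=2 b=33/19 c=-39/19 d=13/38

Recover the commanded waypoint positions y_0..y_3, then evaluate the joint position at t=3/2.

y_0 = S_0(0) = a_0 = 5
y_1 = S_1(0) = a_1 = -4
y_2 = S_2(0) = a_2 = 2
y_3 = S_2(2) = 0
t_q=3/2 is in segment 0 (τ=3/2); S_0(τ)=-151/76

y_0=5 y_1=-4 y_2=2 y_3=0
S(3/2) = -151/76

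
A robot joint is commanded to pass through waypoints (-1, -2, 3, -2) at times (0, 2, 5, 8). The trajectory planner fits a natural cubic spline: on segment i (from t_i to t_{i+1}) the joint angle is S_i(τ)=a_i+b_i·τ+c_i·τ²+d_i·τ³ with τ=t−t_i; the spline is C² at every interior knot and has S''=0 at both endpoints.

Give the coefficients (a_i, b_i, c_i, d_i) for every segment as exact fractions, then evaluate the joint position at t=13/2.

  seg 0: a=-1 b=-85/74 c=0 d=6/37
  seg 1: a=-2 b=59/74 c=36/37 d=-455/1998
  seg 2: a=3 b=18/37 c=-239/222 d=239/1998
S(13/2) = 1013/592

Δ: Δ0=-1/2, Δ1=5/3, Δ2=-5/3
row 1: diag=10, rhs=13; c'=3/10, d'=13/10
row 2: denom=12−3·3/10=111/10; d'=(-20−3·13/10)/(111/10)=-239/111
back: M2=-239/111
back: M1=13/10−3/10·-239/111=72/37
M: M0=0, M1=72/37, M2=-239/111, M3=0
seg 0: a=-1, c=M0/2=0, d=(M1−M0)/(6·2)=6/37, b=Δ0−h0·(2M0+M1)/6=-85/74
seg 1: a=-2, c=M1/2=36/37, d=(M2−M1)/(6·3)=-455/1998, b=Δ1−h1·(2M1+M2)/6=59/74
seg 2: a=3, c=M2/2=-239/222, d=(M3−M2)/(6·3)=239/1998, b=Δ2−h2·(2M2+M3)/6=18/37
t_q=13/2 → seg 2, τ=3/2; S=3+18/37·τ+-239/222·τ²+239/1998·τ³=1013/592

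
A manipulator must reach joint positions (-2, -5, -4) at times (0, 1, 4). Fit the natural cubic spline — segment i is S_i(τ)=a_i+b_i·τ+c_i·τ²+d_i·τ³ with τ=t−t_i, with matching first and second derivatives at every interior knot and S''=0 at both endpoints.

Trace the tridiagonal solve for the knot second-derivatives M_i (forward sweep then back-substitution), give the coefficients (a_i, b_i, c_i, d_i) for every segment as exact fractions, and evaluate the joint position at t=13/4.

Δ: Δ0=-3, Δ1=1/3
row 1: diag=8, rhs=20; c'=3/8, d'=5/2
back: M1=5/2
M: M0=0, M1=5/2, M2=0
seg 0: a=-2, c=M0/2=0, d=(M1−M0)/(6·1)=5/12, b=Δ0−h0·(2M0+M1)/6=-41/12
seg 1: a=-5, c=M1/2=5/4, d=(M2−M1)/(6·3)=-5/36, b=Δ1−h1·(2M1+M2)/6=-13/6
t_q=13/4 → seg 1, τ=9/4; S=-5+-13/6·τ+5/4·τ²+-5/36·τ³=-1313/256

  seg 0: a=-2 b=-41/12 c=0 d=5/12
  seg 1: a=-5 b=-13/6 c=5/4 d=-5/36
S(13/4) = -1313/256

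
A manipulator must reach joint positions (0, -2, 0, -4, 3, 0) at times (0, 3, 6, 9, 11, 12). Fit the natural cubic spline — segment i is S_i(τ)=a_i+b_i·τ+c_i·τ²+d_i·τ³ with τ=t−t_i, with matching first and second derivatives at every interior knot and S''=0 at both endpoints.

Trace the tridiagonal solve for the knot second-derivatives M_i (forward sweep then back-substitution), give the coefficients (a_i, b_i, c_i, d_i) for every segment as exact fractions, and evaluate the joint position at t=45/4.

  seg 0: a=0 b=-1537/1152 c=0 d=769/10368
  seg 1: a=-2 b=385/576 c=769/1152 d=-2309/10368
  seg 2: a=0 b=-1543/1152 c=-385/288 d=4627/10368
  seg 3: a=-4 b=1549/576 c=343/128 d=-655/576
  seg 4: a=3 b=-137/576 c=-1591/384 d=1591/1152
S(45/4) = 66433/24576

Δ: Δ0=-2/3, Δ1=2/3, Δ2=-4/3, Δ3=7/2, Δ4=-3
row 1: diag=12, rhs=8; c'=1/4, d'=2/3
row 2: denom=12−3·1/4=45/4; d'=(-12−3·2/3)/(45/4)=-56/45
row 3: denom=10−3·4/15=46/5; d'=(29−3·-56/45)/(46/5)=491/138
row 4: denom=6−2·5/23=128/23; d'=(-39−2·491/138)/(128/23)=-1591/192
back: M4=-1591/192
back: M3=491/138−5/23·-1591/192=343/64
back: M2=-56/45−4/15·343/64=-385/144
back: M1=2/3−1/4·-385/144=769/576
M: M0=0, M1=769/576, M2=-385/144, M3=343/64, M4=-1591/192, M5=0
seg 0: a=0, c=M0/2=0, d=(M1−M0)/(6·3)=769/10368, b=Δ0−h0·(2M0+M1)/6=-1537/1152
seg 1: a=-2, c=M1/2=769/1152, d=(M2−M1)/(6·3)=-2309/10368, b=Δ1−h1·(2M1+M2)/6=385/576
seg 2: a=0, c=M2/2=-385/288, d=(M3−M2)/(6·3)=4627/10368, b=Δ2−h2·(2M2+M3)/6=-1543/1152
seg 3: a=-4, c=M3/2=343/128, d=(M4−M3)/(6·2)=-655/576, b=Δ3−h3·(2M3+M4)/6=1549/576
seg 4: a=3, c=M4/2=-1591/384, d=(M5−M4)/(6·1)=1591/1152, b=Δ4−h4·(2M4+M5)/6=-137/576
t_q=45/4 → seg 4, τ=1/4; S=3+-137/576·τ+-1591/384·τ²+1591/1152·τ³=66433/24576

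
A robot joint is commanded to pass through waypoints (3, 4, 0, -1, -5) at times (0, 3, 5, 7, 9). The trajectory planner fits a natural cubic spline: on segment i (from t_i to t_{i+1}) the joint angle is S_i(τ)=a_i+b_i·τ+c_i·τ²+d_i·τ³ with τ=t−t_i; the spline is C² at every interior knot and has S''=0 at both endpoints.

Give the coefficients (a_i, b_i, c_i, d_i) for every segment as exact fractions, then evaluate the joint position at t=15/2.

Δ: Δ0=1/3, Δ1=-2, Δ2=-1/2, Δ3=-2
row 1: diag=10, rhs=-14; c'=1/5, d'=-7/5
row 2: denom=8−2·1/5=38/5; d'=(9−2·-7/5)/(38/5)=59/38
row 3: denom=8−2·5/19=142/19; d'=(-9−2·59/38)/(142/19)=-115/71
back: M3=-115/71
back: M2=59/38−5/19·-115/71=281/142
back: M1=-7/5−1/5·281/142=-255/142
M: M0=0, M1=-255/142, M2=281/142, M3=-115/71, M4=0
seg 0: a=3, c=M0/2=0, d=(M1−M0)/(6·3)=-85/852, b=Δ0−h0·(2M0+M1)/6=1049/852
seg 1: a=4, c=M1/2=-255/284, d=(M2−M1)/(6·2)=67/213, b=Δ1−h1·(2M1+M2)/6=-623/426
seg 2: a=0, c=M2/2=281/284, d=(M3−M2)/(6·2)=-511/1704, b=Δ2−h2·(2M2+M3)/6=-545/426
seg 3: a=-1, c=M3/2=-115/142, d=(M4−M3)/(6·2)=115/852, b=Δ3−h3·(2M3+M4)/6=-196/213
t_q=15/2 → seg 3, τ=1/2; S=-1+-196/213·τ+-115/142·τ²+115/852·τ³=-3739/2272

  seg 0: a=3 b=1049/852 c=0 d=-85/852
  seg 1: a=4 b=-623/426 c=-255/284 d=67/213
  seg 2: a=0 b=-545/426 c=281/284 d=-511/1704
  seg 3: a=-1 b=-196/213 c=-115/142 d=115/852
S(15/2) = -3739/2272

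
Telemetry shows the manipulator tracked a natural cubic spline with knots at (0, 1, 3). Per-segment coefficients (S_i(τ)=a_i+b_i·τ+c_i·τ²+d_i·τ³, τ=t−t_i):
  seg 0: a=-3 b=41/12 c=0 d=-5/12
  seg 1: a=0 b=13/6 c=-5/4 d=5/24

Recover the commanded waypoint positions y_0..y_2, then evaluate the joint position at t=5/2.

y_0 = S_0(0) = a_0 = -3
y_1 = S_1(0) = a_1 = 0
y_2 = S_1(2) = 1
t_q=5/2 is in segment 1 (τ=3/2); S_1(τ)=73/64

y_0=-3 y_1=0 y_2=1
S(5/2) = 73/64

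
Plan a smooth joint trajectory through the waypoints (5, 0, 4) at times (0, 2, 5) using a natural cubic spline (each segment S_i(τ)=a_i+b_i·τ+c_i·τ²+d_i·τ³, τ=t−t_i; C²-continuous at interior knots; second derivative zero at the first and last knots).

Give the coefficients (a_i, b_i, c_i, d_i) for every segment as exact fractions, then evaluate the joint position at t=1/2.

Δ: Δ0=-5/2, Δ1=4/3
row 1: diag=10, rhs=23; c'=3/10, d'=23/10
back: M1=23/10
M: M0=0, M1=23/10, M2=0
seg 0: a=5, c=M0/2=0, d=(M1−M0)/(6·2)=23/120, b=Δ0−h0·(2M0+M1)/6=-49/15
seg 1: a=0, c=M1/2=23/20, d=(M2−M1)/(6·3)=-23/180, b=Δ1−h1·(2M1+M2)/6=-29/30
t_q=1/2 → seg 0, τ=1/2; S=5+-49/15·τ+0·τ²+23/120·τ³=217/64

  seg 0: a=5 b=-49/15 c=0 d=23/120
  seg 1: a=0 b=-29/30 c=23/20 d=-23/180
S(1/2) = 217/64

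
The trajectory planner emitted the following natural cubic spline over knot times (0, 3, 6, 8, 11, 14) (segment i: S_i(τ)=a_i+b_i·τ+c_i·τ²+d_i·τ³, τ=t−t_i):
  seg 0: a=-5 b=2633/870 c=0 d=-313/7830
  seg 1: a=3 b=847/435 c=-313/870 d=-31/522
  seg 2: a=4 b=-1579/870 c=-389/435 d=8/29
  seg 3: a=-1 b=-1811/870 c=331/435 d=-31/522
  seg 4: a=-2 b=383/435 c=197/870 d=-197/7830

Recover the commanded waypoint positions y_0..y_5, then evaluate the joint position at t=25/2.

y_0=-5 y_1=3 y_2=4 y_3=-1 y_4=-2 y_5=2
S(25/2) = -591/2320

y_0 = S_0(0) = a_0 = -5
y_1 = S_1(0) = a_1 = 3
y_2 = S_2(0) = a_2 = 4
y_3 = S_3(0) = a_3 = -1
y_4 = S_4(0) = a_4 = -2
y_5 = S_4(3) = 2
t_q=25/2 is in segment 4 (τ=3/2); S_4(τ)=-591/2320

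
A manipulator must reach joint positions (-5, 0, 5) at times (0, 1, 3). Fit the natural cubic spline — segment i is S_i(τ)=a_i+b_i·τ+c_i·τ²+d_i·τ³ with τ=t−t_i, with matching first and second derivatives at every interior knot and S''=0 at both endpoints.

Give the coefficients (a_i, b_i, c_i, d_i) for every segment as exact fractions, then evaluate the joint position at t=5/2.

Δ: Δ0=5, Δ1=5/2
row 1: diag=6, rhs=-15; c'=1/3, d'=-5/2
back: M1=-5/2
M: M0=0, M1=-5/2, M2=0
seg 0: a=-5, c=M0/2=0, d=(M1−M0)/(6·1)=-5/12, b=Δ0−h0·(2M0+M1)/6=65/12
seg 1: a=0, c=M1/2=-5/4, d=(M2−M1)/(6·2)=5/24, b=Δ1−h1·(2M1+M2)/6=25/6
t_q=5/2 → seg 1, τ=3/2; S=0+25/6·τ+-5/4·τ²+5/24·τ³=265/64

  seg 0: a=-5 b=65/12 c=0 d=-5/12
  seg 1: a=0 b=25/6 c=-5/4 d=5/24
S(5/2) = 265/64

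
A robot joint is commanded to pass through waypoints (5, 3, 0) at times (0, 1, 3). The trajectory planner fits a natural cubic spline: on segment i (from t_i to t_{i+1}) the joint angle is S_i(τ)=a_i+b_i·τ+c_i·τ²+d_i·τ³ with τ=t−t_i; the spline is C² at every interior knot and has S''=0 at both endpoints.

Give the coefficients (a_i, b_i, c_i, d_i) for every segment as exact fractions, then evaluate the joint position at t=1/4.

Δ: Δ0=-2, Δ1=-3/2
row 1: diag=6, rhs=3; c'=1/3, d'=1/2
back: M1=1/2
M: M0=0, M1=1/2, M2=0
seg 0: a=5, c=M0/2=0, d=(M1−M0)/(6·1)=1/12, b=Δ0−h0·(2M0+M1)/6=-25/12
seg 1: a=3, c=M1/2=1/4, d=(M2−M1)/(6·2)=-1/24, b=Δ1−h1·(2M1+M2)/6=-11/6
t_q=1/4 → seg 0, τ=1/4; S=5+-25/12·τ+0·τ²+1/12·τ³=1147/256

  seg 0: a=5 b=-25/12 c=0 d=1/12
  seg 1: a=3 b=-11/6 c=1/4 d=-1/24
S(1/4) = 1147/256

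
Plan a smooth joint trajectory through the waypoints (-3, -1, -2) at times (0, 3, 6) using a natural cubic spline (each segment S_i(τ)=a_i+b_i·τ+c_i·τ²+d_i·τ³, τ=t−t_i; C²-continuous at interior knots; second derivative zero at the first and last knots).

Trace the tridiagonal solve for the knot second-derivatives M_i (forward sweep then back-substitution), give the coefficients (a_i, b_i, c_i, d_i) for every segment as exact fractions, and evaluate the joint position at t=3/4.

Δ: Δ0=2/3, Δ1=-1/3
row 1: diag=12, rhs=-6; c'=1/4, d'=-1/2
back: M1=-1/2
M: M0=0, M1=-1/2, M2=0
seg 0: a=-3, c=M0/2=0, d=(M1−M0)/(6·3)=-1/36, b=Δ0−h0·(2M0+M1)/6=11/12
seg 1: a=-1, c=M1/2=-1/4, d=(M2−M1)/(6·3)=1/36, b=Δ1−h1·(2M1+M2)/6=1/6
t_q=3/4 → seg 0, τ=3/4; S=-3+11/12·τ+0·τ²+-1/36·τ³=-595/256

  seg 0: a=-3 b=11/12 c=0 d=-1/36
  seg 1: a=-1 b=1/6 c=-1/4 d=1/36
S(3/4) = -595/256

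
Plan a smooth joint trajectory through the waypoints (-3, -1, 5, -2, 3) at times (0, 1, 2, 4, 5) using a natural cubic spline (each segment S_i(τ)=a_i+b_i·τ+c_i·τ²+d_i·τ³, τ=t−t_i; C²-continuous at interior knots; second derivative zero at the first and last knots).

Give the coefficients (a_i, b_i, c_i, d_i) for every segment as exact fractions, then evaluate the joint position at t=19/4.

  seg 0: a=-3 b=21/61 c=0 d=101/61
  seg 1: a=-1 b=324/61 c=303/61 d=-261/61
  seg 2: a=5 b=147/61 c=-480/61 d=1199/488
  seg 3: a=-2 b=51/122 c=1677/244 d=-559/244
S(19/4) = 18943/15616

Δ: Δ0=2, Δ1=6, Δ2=-7/2, Δ3=5
row 1: diag=4, rhs=24; c'=1/4, d'=6
row 2: denom=6−1·1/4=23/4; d'=(-57−1·6)/(23/4)=-252/23
row 3: denom=6−2·8/23=122/23; d'=(51−2·-252/23)/(122/23)=1677/122
back: M3=1677/122
back: M2=-252/23−8/23·1677/122=-960/61
back: M1=6−1/4·-960/61=606/61
M: M0=0, M1=606/61, M2=-960/61, M3=1677/122, M4=0
seg 0: a=-3, c=M0/2=0, d=(M1−M0)/(6·1)=101/61, b=Δ0−h0·(2M0+M1)/6=21/61
seg 1: a=-1, c=M1/2=303/61, d=(M2−M1)/(6·1)=-261/61, b=Δ1−h1·(2M1+M2)/6=324/61
seg 2: a=5, c=M2/2=-480/61, d=(M3−M2)/(6·2)=1199/488, b=Δ2−h2·(2M2+M3)/6=147/61
seg 3: a=-2, c=M3/2=1677/244, d=(M4−M3)/(6·1)=-559/244, b=Δ3−h3·(2M3+M4)/6=51/122
t_q=19/4 → seg 3, τ=3/4; S=-2+51/122·τ+1677/244·τ²+-559/244·τ³=18943/15616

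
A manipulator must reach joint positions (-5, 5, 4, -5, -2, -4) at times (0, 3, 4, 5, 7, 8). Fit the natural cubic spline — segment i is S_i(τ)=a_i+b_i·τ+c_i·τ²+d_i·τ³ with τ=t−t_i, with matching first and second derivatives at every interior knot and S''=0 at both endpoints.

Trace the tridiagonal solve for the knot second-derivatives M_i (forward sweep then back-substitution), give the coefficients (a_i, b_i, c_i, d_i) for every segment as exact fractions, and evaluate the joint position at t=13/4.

Δ: Δ0=10/3, Δ1=-1, Δ2=-9, Δ3=3/2, Δ4=-2
row 1: diag=8, rhs=-26; c'=1/8, d'=-13/4
row 2: denom=4−1·1/8=31/8; d'=(-48−1·-13/4)/(31/8)=-358/31
row 3: denom=6−1·8/31=178/31; d'=(63−1·-358/31)/(178/31)=2311/178
row 4: denom=6−2·31/89=472/89; d'=(-21−2·2311/178)/(472/89)=-1045/118
back: M4=-1045/118
back: M3=2311/178−31/89·-1045/118=948/59
back: M2=-358/31−8/31·948/59=-926/59
back: M1=-13/4−1/8·-926/59=-76/59
M: M0=0, M1=-76/59, M2=-926/59, M3=948/59, M4=-1045/118, M5=0
seg 0: a=-5, c=M0/2=0, d=(M1−M0)/(6·3)=-38/531, b=Δ0−h0·(2M0+M1)/6=704/177
seg 1: a=5, c=M1/2=-38/59, d=(M2−M1)/(6·1)=-425/177, b=Δ1−h1·(2M1+M2)/6=362/177
seg 2: a=4, c=M2/2=-463/59, d=(M3−M2)/(6·1)=937/177, b=Δ2−h2·(2M2+M3)/6=-1141/177
seg 3: a=-5, c=M3/2=474/59, d=(M4−M3)/(6·2)=-2941/1416, b=Δ3−h3·(2M3+M4)/6=-1108/177
seg 4: a=-2, c=M4/2=-1045/236, d=(M5−M4)/(6·1)=1045/708, b=Δ4−h4·(2M4+M5)/6=337/354
t_q=13/4 → seg 1, τ=1/4; S=5+362/177·τ+-38/59·τ²+-425/177·τ³=20517/3776

  seg 0: a=-5 b=704/177 c=0 d=-38/531
  seg 1: a=5 b=362/177 c=-38/59 d=-425/177
  seg 2: a=4 b=-1141/177 c=-463/59 d=937/177
  seg 3: a=-5 b=-1108/177 c=474/59 d=-2941/1416
  seg 4: a=-2 b=337/354 c=-1045/236 d=1045/708
S(13/4) = 20517/3776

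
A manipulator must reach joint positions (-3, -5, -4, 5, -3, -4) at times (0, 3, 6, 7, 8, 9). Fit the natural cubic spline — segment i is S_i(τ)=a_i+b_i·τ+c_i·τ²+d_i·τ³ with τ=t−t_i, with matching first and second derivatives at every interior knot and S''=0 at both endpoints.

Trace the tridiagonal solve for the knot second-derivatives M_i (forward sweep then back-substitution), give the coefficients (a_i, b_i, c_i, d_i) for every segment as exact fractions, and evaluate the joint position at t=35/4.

  seg 0: a=-3 b=659/1257 c=0 d=-499/3771
  seg 1: a=-5 b=-3832/1257 c=-499/419 d=2914/3771
  seg 2: a=-4 b=13412/1257 c=2415/419 d=-9344/1257
  seg 3: a=5 b=-130/1257 c=-6929/419 d=10861/1257
  seg 4: a=-3 b=-9121/1257 c=3932/419 d=-3932/1257
S(35/4) = -30055/6704

Δ: Δ0=-2/3, Δ1=1/3, Δ2=9, Δ3=-8, Δ4=-1
row 1: diag=12, rhs=6; c'=1/4, d'=1/2
row 2: denom=8−3·1/4=29/4; d'=(52−3·1/2)/(29/4)=202/29
row 3: denom=4−1·4/29=112/29; d'=(-102−1·202/29)/(112/29)=-395/14
row 4: denom=4−1·29/112=419/112; d'=(42−1·-395/14)/(419/112)=7864/419
back: M4=7864/419
back: M3=-395/14−29/112·7864/419=-13858/419
back: M2=202/29−4/29·-13858/419=4830/419
back: M1=1/2−1/4·4830/419=-998/419
M: M0=0, M1=-998/419, M2=4830/419, M3=-13858/419, M4=7864/419, M5=0
seg 0: a=-3, c=M0/2=0, d=(M1−M0)/(6·3)=-499/3771, b=Δ0−h0·(2M0+M1)/6=659/1257
seg 1: a=-5, c=M1/2=-499/419, d=(M2−M1)/(6·3)=2914/3771, b=Δ1−h1·(2M1+M2)/6=-3832/1257
seg 2: a=-4, c=M2/2=2415/419, d=(M3−M2)/(6·1)=-9344/1257, b=Δ2−h2·(2M2+M3)/6=13412/1257
seg 3: a=5, c=M3/2=-6929/419, d=(M4−M3)/(6·1)=10861/1257, b=Δ3−h3·(2M3+M4)/6=-130/1257
seg 4: a=-3, c=M4/2=3932/419, d=(M5−M4)/(6·1)=-3932/1257, b=Δ4−h4·(2M4+M5)/6=-9121/1257
t_q=35/4 → seg 4, τ=3/4; S=-3+-9121/1257·τ+3932/419·τ²+-3932/1257·τ³=-30055/6704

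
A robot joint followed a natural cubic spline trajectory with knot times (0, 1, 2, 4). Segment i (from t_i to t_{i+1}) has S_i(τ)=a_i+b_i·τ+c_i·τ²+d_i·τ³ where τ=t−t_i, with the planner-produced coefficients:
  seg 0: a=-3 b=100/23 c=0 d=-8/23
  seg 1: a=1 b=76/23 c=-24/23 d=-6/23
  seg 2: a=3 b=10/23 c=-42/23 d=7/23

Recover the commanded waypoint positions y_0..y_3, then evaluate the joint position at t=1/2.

y_0 = S_0(0) = a_0 = -3
y_1 = S_1(0) = a_1 = 1
y_2 = S_2(0) = a_2 = 3
y_3 = S_2(2) = -1
t_q=1/2 is in segment 0 (τ=1/2); S_0(τ)=-20/23

y_0=-3 y_1=1 y_2=3 y_3=-1
S(1/2) = -20/23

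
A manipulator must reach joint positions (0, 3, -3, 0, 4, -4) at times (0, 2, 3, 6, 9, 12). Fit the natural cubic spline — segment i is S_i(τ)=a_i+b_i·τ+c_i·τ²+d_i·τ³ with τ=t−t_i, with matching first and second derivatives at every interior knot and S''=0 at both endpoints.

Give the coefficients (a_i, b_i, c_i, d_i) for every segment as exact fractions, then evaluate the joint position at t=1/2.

Δ: Δ0=3/2, Δ1=-6, Δ2=1, Δ3=4/3, Δ4=-8/3
row 1: diag=6, rhs=-45; c'=1/6, d'=-15/2
row 2: denom=8−1·1/6=47/6; d'=(42−1·-15/2)/(47/6)=297/47
row 3: denom=12−3·18/47=510/47; d'=(2−3·297/47)/(510/47)=-797/510
row 4: denom=12−3·47/170=1899/170; d'=(-24−3·-797/510)/(1899/170)=-3283/1899
back: M4=-3283/1899
back: M3=-797/510−47/170·-3283/1899=-2060/1899
back: M2=297/47−18/47·-2060/1899=1421/211
back: M1=-15/2−1/6·1421/211=-5458/633
M: M0=0, M1=-5458/633, M2=1421/211, M3=-2060/1899, M4=-3283/1899, M5=0
seg 0: a=0, c=M0/2=0, d=(M1−M0)/(6·2)=-2729/3798, b=Δ0−h0·(2M0+M1)/6=16613/3798
seg 1: a=3, c=M1/2=-2729/633, d=(M2−M1)/(6·1)=9721/3798, b=Δ1−h1·(2M1+M2)/6=-16135/3798
seg 2: a=-3, c=M2/2=1421/422, d=(M3−M2)/(6·3)=-14849/34182, b=Δ2−h2·(2M2+M3)/6=-9860/1899
seg 3: a=0, c=M3/2=-1030/1899, d=(M4−M3)/(6·3)=-1223/34182, b=Δ3−h3·(2M3+M4)/6=12467/3798
seg 4: a=4, c=M4/2=-3283/3798, d=(M5−M4)/(6·3)=3283/34182, b=Δ4−h4·(2M4+M5)/6=-1781/1899
t_q=1/2 → seg 0, τ=1/2; S=0+16613/3798·τ+0·τ²+-2729/3798·τ³=21241/10128

  seg 0: a=0 b=16613/3798 c=0 d=-2729/3798
  seg 1: a=3 b=-16135/3798 c=-2729/633 d=9721/3798
  seg 2: a=-3 b=-9860/1899 c=1421/422 d=-14849/34182
  seg 3: a=0 b=12467/3798 c=-1030/1899 d=-1223/34182
  seg 4: a=4 b=-1781/1899 c=-3283/3798 d=3283/34182
S(1/2) = 21241/10128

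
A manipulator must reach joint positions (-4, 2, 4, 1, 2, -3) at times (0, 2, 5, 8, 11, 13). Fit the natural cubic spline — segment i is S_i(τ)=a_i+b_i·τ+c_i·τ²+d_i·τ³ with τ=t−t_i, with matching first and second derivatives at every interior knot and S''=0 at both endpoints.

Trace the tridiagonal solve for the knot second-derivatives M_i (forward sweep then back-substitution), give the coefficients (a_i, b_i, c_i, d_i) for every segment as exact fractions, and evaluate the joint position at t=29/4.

  seg 0: a=-4 b=476/141 c=0 d=-53/564
  seg 1: a=2 b=317/141 c=-53/94 d=31/2538
  seg 2: a=4 b=-227/282 c=-64/141 d=7/54
  seg 3: a=1 b=-4/141 c=67/94 d=-167/846
  seg 4: a=2 b=-305/282 c=-50/47 d=25/141
S(29/4) = 8227/6016

Δ: Δ0=3, Δ1=2/3, Δ2=-1, Δ3=1/3, Δ4=-5/2
row 1: diag=10, rhs=-14; c'=3/10, d'=-7/5
row 2: denom=12−3·3/10=111/10; d'=(-10−3·-7/5)/(111/10)=-58/111
row 3: denom=12−3·10/37=414/37; d'=(8−3·-58/111)/(414/37)=59/69
row 4: denom=10−3·37/138=423/46; d'=(-17−3·59/69)/(423/46)=-100/47
back: M4=-100/47
back: M3=59/69−37/138·-100/47=67/47
back: M2=-58/111−10/37·67/47=-128/141
back: M1=-7/5−3/10·-128/141=-53/47
M: M0=0, M1=-53/47, M2=-128/141, M3=67/47, M4=-100/47, M5=0
seg 0: a=-4, c=M0/2=0, d=(M1−M0)/(6·2)=-53/564, b=Δ0−h0·(2M0+M1)/6=476/141
seg 1: a=2, c=M1/2=-53/94, d=(M2−M1)/(6·3)=31/2538, b=Δ1−h1·(2M1+M2)/6=317/141
seg 2: a=4, c=M2/2=-64/141, d=(M3−M2)/(6·3)=7/54, b=Δ2−h2·(2M2+M3)/6=-227/282
seg 3: a=1, c=M3/2=67/94, d=(M4−M3)/(6·3)=-167/846, b=Δ3−h3·(2M3+M4)/6=-4/141
seg 4: a=2, c=M4/2=-50/47, d=(M5−M4)/(6·2)=25/141, b=Δ4−h4·(2M4+M5)/6=-305/282
t_q=29/4 → seg 2, τ=9/4; S=4+-227/282·τ+-64/141·τ²+7/54·τ³=8227/6016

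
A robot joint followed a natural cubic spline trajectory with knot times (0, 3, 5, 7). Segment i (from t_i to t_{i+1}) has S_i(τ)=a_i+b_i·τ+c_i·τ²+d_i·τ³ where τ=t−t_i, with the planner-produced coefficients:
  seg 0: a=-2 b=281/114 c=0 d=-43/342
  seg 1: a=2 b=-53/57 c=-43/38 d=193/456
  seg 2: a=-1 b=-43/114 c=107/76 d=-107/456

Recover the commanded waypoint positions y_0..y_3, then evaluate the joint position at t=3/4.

y_0=-2 y_1=2 y_2=-1 y_3=2
S(3/4) = -497/2432

y_0 = S_0(0) = a_0 = -2
y_1 = S_1(0) = a_1 = 2
y_2 = S_2(0) = a_2 = -1
y_3 = S_2(2) = 2
t_q=3/4 is in segment 0 (τ=3/4); S_0(τ)=-497/2432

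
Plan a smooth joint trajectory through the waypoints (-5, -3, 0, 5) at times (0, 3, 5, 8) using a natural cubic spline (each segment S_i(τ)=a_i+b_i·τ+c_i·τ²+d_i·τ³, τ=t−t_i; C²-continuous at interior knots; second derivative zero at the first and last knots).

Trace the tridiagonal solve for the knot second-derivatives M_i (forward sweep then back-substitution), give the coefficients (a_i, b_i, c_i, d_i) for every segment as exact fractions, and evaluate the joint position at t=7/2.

Δ: Δ0=2/3, Δ1=3/2, Δ2=5/3
row 1: diag=10, rhs=5; c'=1/5, d'=1/2
row 2: denom=10−2·1/5=48/5; d'=(1−2·1/2)/(48/5)=0
back: M2=0
back: M1=1/2−1/5·0=1/2
M: M0=0, M1=1/2, M2=0, M3=0
seg 0: a=-5, c=M0/2=0, d=(M1−M0)/(6·3)=1/36, b=Δ0−h0·(2M0+M1)/6=5/12
seg 1: a=-3, c=M1/2=1/4, d=(M2−M1)/(6·2)=-1/24, b=Δ1−h1·(2M1+M2)/6=7/6
seg 2: a=0, c=M2/2=0, d=(M3−M2)/(6·3)=0, b=Δ2−h2·(2M2+M3)/6=5/3
t_q=7/2 → seg 1, τ=1/2; S=-3+7/6·τ+1/4·τ²+-1/24·τ³=-151/64

  seg 0: a=-5 b=5/12 c=0 d=1/36
  seg 1: a=-3 b=7/6 c=1/4 d=-1/24
  seg 2: a=0 b=5/3 c=0 d=0
S(7/2) = -151/64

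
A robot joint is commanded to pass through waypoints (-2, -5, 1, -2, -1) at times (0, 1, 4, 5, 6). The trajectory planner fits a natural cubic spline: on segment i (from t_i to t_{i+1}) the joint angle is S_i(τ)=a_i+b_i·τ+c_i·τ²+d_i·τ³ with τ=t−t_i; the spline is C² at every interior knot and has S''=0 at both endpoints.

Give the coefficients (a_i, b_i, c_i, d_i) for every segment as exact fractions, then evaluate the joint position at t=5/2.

Δ: Δ0=-3, Δ1=2, Δ2=-3, Δ3=1
row 1: diag=8, rhs=30; c'=3/8, d'=15/4
row 2: denom=8−3·3/8=55/8; d'=(-30−3·15/4)/(55/8)=-6
row 3: denom=4−1·8/55=212/55; d'=(24−1·-6)/(212/55)=825/106
back: M3=825/106
back: M2=-6−8/55·825/106=-378/53
back: M1=15/4−3/8·-378/53=681/106
M: M0=0, M1=681/106, M2=-378/53, M3=825/106, M4=0
seg 0: a=-2, c=M0/2=0, d=(M1−M0)/(6·1)=227/212, b=Δ0−h0·(2M0+M1)/6=-863/212
seg 1: a=-5, c=M1/2=681/212, d=(M2−M1)/(6·3)=-479/636, b=Δ1−h1·(2M1+M2)/6=-91/106
seg 2: a=1, c=M2/2=-189/53, d=(M3−M2)/(6·1)=527/212, b=Δ2−h2·(2M2+M3)/6=-407/212
seg 3: a=-2, c=M3/2=825/212, d=(M4−M3)/(6·1)=-275/212, b=Δ3−h3·(2M3+M4)/6=-169/106
t_q=5/2 → seg 1, τ=3/2; S=-5+-91/106·τ+681/212·τ²+-479/636·τ³=-2717/1696

  seg 0: a=-2 b=-863/212 c=0 d=227/212
  seg 1: a=-5 b=-91/106 c=681/212 d=-479/636
  seg 2: a=1 b=-407/212 c=-189/53 d=527/212
  seg 3: a=-2 b=-169/106 c=825/212 d=-275/212
S(5/2) = -2717/1696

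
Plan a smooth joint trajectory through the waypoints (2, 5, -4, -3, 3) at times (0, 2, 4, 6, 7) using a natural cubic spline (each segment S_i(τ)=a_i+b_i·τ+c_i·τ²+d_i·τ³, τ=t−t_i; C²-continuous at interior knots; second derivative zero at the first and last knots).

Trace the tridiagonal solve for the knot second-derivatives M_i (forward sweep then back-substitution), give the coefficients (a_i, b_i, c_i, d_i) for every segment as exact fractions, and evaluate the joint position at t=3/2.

  seg 0: a=2 b=137/41 c=0 d=-151/328
  seg 1: a=5 b=-179/82 c=-453/164 d=263/328
  seg 2: a=-4 b=-148/41 c=84/41 d=1/328
  seg 3: a=-3 b=379/82 c=339/164 d=-113/164
S(3/2) = 14323/2624

Δ: Δ0=3/2, Δ1=-9/2, Δ2=1/2, Δ3=6
row 1: diag=8, rhs=-36; c'=1/4, d'=-9/2
row 2: denom=8−2·1/4=15/2; d'=(30−2·-9/2)/(15/2)=26/5
row 3: denom=6−2·4/15=82/15; d'=(33−2·26/5)/(82/15)=339/82
back: M3=339/82
back: M2=26/5−4/15·339/82=168/41
back: M1=-9/2−1/4·168/41=-453/82
M: M0=0, M1=-453/82, M2=168/41, M3=339/82, M4=0
seg 0: a=2, c=M0/2=0, d=(M1−M0)/(6·2)=-151/328, b=Δ0−h0·(2M0+M1)/6=137/41
seg 1: a=5, c=M1/2=-453/164, d=(M2−M1)/(6·2)=263/328, b=Δ1−h1·(2M1+M2)/6=-179/82
seg 2: a=-4, c=M2/2=84/41, d=(M3−M2)/(6·2)=1/328, b=Δ2−h2·(2M2+M3)/6=-148/41
seg 3: a=-3, c=M3/2=339/164, d=(M4−M3)/(6·1)=-113/164, b=Δ3−h3·(2M3+M4)/6=379/82
t_q=3/2 → seg 0, τ=3/2; S=2+137/41·τ+0·τ²+-151/328·τ³=14323/2624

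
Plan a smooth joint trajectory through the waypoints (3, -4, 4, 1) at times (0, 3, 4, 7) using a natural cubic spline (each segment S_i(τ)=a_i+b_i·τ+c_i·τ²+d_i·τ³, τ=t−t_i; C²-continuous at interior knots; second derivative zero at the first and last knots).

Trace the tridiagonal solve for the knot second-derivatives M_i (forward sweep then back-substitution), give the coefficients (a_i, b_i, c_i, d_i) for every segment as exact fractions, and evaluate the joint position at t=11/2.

Δ: Δ0=-7/3, Δ1=8, Δ2=-1
row 1: diag=8, rhs=62; c'=1/8, d'=31/4
row 2: denom=8−1·1/8=63/8; d'=(-54−1·31/4)/(63/8)=-494/63
back: M2=-494/63
back: M1=31/4−1/8·-494/63=550/63
M: M0=0, M1=550/63, M2=-494/63, M3=0
seg 0: a=3, c=M0/2=0, d=(M1−M0)/(6·3)=275/567, b=Δ0−h0·(2M0+M1)/6=-422/63
seg 1: a=-4, c=M1/2=275/63, d=(M2−M1)/(6·1)=-58/21, b=Δ1−h1·(2M1+M2)/6=403/63
seg 2: a=4, c=M2/2=-247/63, d=(M3−M2)/(6·3)=247/567, b=Δ2−h2·(2M2+M3)/6=431/63
t_q=11/2 → seg 2, τ=3/2; S=4+431/63·τ+-247/63·τ²+247/567·τ³=387/56

  seg 0: a=3 b=-422/63 c=0 d=275/567
  seg 1: a=-4 b=403/63 c=275/63 d=-58/21
  seg 2: a=4 b=431/63 c=-247/63 d=247/567
S(11/2) = 387/56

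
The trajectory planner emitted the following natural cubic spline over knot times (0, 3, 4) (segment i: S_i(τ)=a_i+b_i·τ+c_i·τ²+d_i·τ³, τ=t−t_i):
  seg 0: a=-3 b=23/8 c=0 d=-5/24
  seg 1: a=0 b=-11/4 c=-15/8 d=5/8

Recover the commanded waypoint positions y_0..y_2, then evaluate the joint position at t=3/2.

y_0 = S_0(0) = a_0 = -3
y_1 = S_1(0) = a_1 = 0
y_2 = S_1(1) = -4
t_q=3/2 is in segment 0 (τ=3/2); S_0(τ)=39/64

y_0=-3 y_1=0 y_2=-4
S(3/2) = 39/64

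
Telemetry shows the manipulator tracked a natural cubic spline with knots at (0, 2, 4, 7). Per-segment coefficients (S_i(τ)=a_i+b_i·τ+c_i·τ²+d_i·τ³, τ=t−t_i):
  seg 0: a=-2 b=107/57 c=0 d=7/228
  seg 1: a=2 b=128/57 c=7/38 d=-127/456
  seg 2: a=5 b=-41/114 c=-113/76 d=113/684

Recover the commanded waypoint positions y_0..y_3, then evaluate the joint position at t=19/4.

y_0 = S_0(0) = a_0 = -2
y_1 = S_1(0) = a_1 = 2
y_2 = S_2(0) = a_2 = 5
y_3 = S_2(3) = -5
t_q=19/4 is in segment 2 (τ=3/4); S_2(τ)=19279/4864

y_0=-2 y_1=2 y_2=5 y_3=-5
S(19/4) = 19279/4864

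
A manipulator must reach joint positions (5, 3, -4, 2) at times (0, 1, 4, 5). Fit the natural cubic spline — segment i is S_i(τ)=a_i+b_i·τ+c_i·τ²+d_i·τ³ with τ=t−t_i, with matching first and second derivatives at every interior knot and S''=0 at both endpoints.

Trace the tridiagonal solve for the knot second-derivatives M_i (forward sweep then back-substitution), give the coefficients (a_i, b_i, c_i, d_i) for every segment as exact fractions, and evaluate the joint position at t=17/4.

  seg 0: a=5 b=-247/165 c=0 d=-83/165
  seg 1: a=3 b=-496/165 c=-83/55 d=26/45
  seg 2: a=-4 b=584/165 c=203/55 d=-203/165
S(17/4) = -10221/3520

Δ: Δ0=-2, Δ1=-7/3, Δ2=6
row 1: diag=8, rhs=-2; c'=3/8, d'=-1/4
row 2: denom=8−3·3/8=55/8; d'=(50−3·-1/4)/(55/8)=406/55
back: M2=406/55
back: M1=-1/4−3/8·406/55=-166/55
M: M0=0, M1=-166/55, M2=406/55, M3=0
seg 0: a=5, c=M0/2=0, d=(M1−M0)/(6·1)=-83/165, b=Δ0−h0·(2M0+M1)/6=-247/165
seg 1: a=3, c=M1/2=-83/55, d=(M2−M1)/(6·3)=26/45, b=Δ1−h1·(2M1+M2)/6=-496/165
seg 2: a=-4, c=M2/2=203/55, d=(M3−M2)/(6·1)=-203/165, b=Δ2−h2·(2M2+M3)/6=584/165
t_q=17/4 → seg 2, τ=1/4; S=-4+584/165·τ+203/55·τ²+-203/165·τ³=-10221/3520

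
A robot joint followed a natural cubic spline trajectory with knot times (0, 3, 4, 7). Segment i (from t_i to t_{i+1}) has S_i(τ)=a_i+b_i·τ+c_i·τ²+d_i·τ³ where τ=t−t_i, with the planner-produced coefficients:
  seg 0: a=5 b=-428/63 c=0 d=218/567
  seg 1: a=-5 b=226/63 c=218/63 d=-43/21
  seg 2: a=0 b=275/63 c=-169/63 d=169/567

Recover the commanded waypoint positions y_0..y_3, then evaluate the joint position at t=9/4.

y_0 = S_0(0) = a_0 = 5
y_1 = S_1(0) = a_1 = -5
y_2 = S_2(0) = a_2 = 0
y_3 = S_2(3) = -3
t_q=9/4 is in segment 0 (τ=9/4); S_0(τ)=-189/32

y_0=5 y_1=-5 y_2=0 y_3=-3
S(9/4) = -189/32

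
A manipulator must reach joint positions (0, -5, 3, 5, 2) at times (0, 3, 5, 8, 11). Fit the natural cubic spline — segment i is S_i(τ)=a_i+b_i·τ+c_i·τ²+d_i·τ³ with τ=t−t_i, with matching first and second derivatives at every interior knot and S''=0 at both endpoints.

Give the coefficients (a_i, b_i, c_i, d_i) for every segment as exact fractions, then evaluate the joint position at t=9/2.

  seg 0: a=0 b=-1289/354 c=0 d=233/1062
  seg 1: a=-5 b=404/177 c=233/118 d=-395/708
  seg 2: a=3 b=617/177 c=-81/59 d=230/1593
  seg 3: a=5 b=-151/177 c=-13/177 d=13/1593
S(9/2) = 1857/1888

Δ: Δ0=-5/3, Δ1=4, Δ2=2/3, Δ3=-1
row 1: diag=10, rhs=34; c'=1/5, d'=17/5
row 2: denom=10−2·1/5=48/5; d'=(-20−2·17/5)/(48/5)=-67/24
row 3: denom=12−3·5/16=177/16; d'=(-10−3·-67/24)/(177/16)=-26/177
back: M3=-26/177
back: M2=-67/24−5/16·-26/177=-162/59
back: M1=17/5−1/5·-162/59=233/59
M: M0=0, M1=233/59, M2=-162/59, M3=-26/177, M4=0
seg 0: a=0, c=M0/2=0, d=(M1−M0)/(6·3)=233/1062, b=Δ0−h0·(2M0+M1)/6=-1289/354
seg 1: a=-5, c=M1/2=233/118, d=(M2−M1)/(6·2)=-395/708, b=Δ1−h1·(2M1+M2)/6=404/177
seg 2: a=3, c=M2/2=-81/59, d=(M3−M2)/(6·3)=230/1593, b=Δ2−h2·(2M2+M3)/6=617/177
seg 3: a=5, c=M3/2=-13/177, d=(M4−M3)/(6·3)=13/1593, b=Δ3−h3·(2M3+M4)/6=-151/177
t_q=9/2 → seg 1, τ=3/2; S=-5+404/177·τ+233/118·τ²+-395/708·τ³=1857/1888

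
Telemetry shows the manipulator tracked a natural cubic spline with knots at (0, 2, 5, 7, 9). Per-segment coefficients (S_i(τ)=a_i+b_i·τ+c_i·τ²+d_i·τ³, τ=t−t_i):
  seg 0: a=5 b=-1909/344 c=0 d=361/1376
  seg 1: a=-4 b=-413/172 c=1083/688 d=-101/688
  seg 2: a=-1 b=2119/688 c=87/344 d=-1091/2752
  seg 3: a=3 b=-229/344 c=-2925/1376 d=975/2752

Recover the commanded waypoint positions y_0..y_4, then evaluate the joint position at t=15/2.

y_0 = S_0(0) = a_0 = 5
y_1 = S_1(0) = a_1 = -4
y_2 = S_2(0) = a_2 = -1
y_3 = S_3(0) = a_3 = 3
y_4 = S_3(2) = -4
t_q=15/2 is in segment 3 (τ=1/2); S_3(τ)=47995/22016

y_0=5 y_1=-4 y_2=-1 y_3=3 y_4=-4
S(15/2) = 47995/22016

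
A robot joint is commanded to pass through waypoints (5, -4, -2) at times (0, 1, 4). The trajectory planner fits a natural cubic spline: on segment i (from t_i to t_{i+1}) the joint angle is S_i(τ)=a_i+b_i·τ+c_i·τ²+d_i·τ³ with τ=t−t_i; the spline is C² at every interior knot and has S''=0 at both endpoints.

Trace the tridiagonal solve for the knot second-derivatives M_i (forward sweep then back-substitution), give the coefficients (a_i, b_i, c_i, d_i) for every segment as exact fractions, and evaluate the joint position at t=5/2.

  seg 0: a=5 b=-245/24 c=0 d=29/24
  seg 1: a=-4 b=-79/12 c=29/8 d=-29/72
S(5/2) = -453/64

Δ: Δ0=-9, Δ1=2/3
row 1: diag=8, rhs=58; c'=3/8, d'=29/4
back: M1=29/4
M: M0=0, M1=29/4, M2=0
seg 0: a=5, c=M0/2=0, d=(M1−M0)/(6·1)=29/24, b=Δ0−h0·(2M0+M1)/6=-245/24
seg 1: a=-4, c=M1/2=29/8, d=(M2−M1)/(6·3)=-29/72, b=Δ1−h1·(2M1+M2)/6=-79/12
t_q=5/2 → seg 1, τ=3/2; S=-4+-79/12·τ+29/8·τ²+-29/72·τ³=-453/64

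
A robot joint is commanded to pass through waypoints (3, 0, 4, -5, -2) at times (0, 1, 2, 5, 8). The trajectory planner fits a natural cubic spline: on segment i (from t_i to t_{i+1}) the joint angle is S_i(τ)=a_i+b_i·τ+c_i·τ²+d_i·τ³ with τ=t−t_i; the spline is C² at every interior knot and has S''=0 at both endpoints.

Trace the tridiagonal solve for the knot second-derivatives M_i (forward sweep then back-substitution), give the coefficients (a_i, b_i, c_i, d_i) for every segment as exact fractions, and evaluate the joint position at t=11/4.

Δ: Δ0=-3, Δ1=4, Δ2=-3, Δ3=1
row 1: diag=4, rhs=42; c'=1/4, d'=21/2
row 2: denom=8−1·1/4=31/4; d'=(-42−1·21/2)/(31/4)=-210/31
row 3: denom=12−3·12/31=336/31; d'=(24−3·-210/31)/(336/31)=229/56
back: M3=229/56
back: M2=-210/31−12/31·229/56=-117/14
back: M1=21/2−1/4·-117/14=705/56
M: M0=0, M1=705/56, M2=-117/14, M3=229/56, M4=0
seg 0: a=3, c=M0/2=0, d=(M1−M0)/(6·1)=235/112, b=Δ0−h0·(2M0+M1)/6=-571/112
seg 1: a=0, c=M1/2=705/112, d=(M2−M1)/(6·1)=-391/112, b=Δ1−h1·(2M1+M2)/6=67/56
seg 2: a=4, c=M2/2=-117/28, d=(M3−M2)/(6·3)=697/1008, b=Δ2−h2·(2M2+M3)/6=53/16
seg 3: a=-5, c=M3/2=229/112, d=(M4−M3)/(6·3)=-229/1008, b=Δ3−h3·(2M3+M4)/6=-173/56
t_q=11/4 → seg 2, τ=3/4; S=4+53/16·τ+-117/28·τ²+697/1008·τ³=31723/7168

  seg 0: a=3 b=-571/112 c=0 d=235/112
  seg 1: a=0 b=67/56 c=705/112 d=-391/112
  seg 2: a=4 b=53/16 c=-117/28 d=697/1008
  seg 3: a=-5 b=-173/56 c=229/112 d=-229/1008
S(11/4) = 31723/7168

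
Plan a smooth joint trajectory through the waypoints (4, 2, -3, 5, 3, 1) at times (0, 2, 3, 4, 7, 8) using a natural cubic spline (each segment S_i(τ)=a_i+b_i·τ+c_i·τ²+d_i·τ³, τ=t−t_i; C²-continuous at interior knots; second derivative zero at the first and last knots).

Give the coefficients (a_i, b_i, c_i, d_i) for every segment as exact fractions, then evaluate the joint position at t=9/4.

  seg 0: a=4 b=6119/3651 c=0 d=-4885/7302
  seg 1: a=2 b=-23191/3651 c=-4885/1217 d=19591/3651
  seg 2: a=-3 b=6272/3651 c=14706/1217 d=-21182/3651
  seg 3: a=5 b=30962/3651 c=-6476/1217 d=8296/10953
  seg 4: a=3 b=-10942/3651 c=1820/1217 d=-1820/3651
S(9/4) = 19081/77888

Δ: Δ0=-1, Δ1=-5, Δ2=8, Δ3=-2/3, Δ4=-2
row 1: diag=6, rhs=-24; c'=1/6, d'=-4
row 2: denom=4−1·1/6=23/6; d'=(78−1·-4)/(23/6)=492/23
row 3: denom=8−1·6/23=178/23; d'=(-52−1·492/23)/(178/23)=-844/89
row 4: denom=8−3·69/178=1217/178; d'=(-8−3·-844/89)/(1217/178)=3640/1217
back: M4=3640/1217
back: M3=-844/89−69/178·3640/1217=-12952/1217
back: M2=492/23−6/23·-12952/1217=29412/1217
back: M1=-4−1/6·29412/1217=-9770/1217
M: M0=0, M1=-9770/1217, M2=29412/1217, M3=-12952/1217, M4=3640/1217, M5=0
seg 0: a=4, c=M0/2=0, d=(M1−M0)/(6·2)=-4885/7302, b=Δ0−h0·(2M0+M1)/6=6119/3651
seg 1: a=2, c=M1/2=-4885/1217, d=(M2−M1)/(6·1)=19591/3651, b=Δ1−h1·(2M1+M2)/6=-23191/3651
seg 2: a=-3, c=M2/2=14706/1217, d=(M3−M2)/(6·1)=-21182/3651, b=Δ2−h2·(2M2+M3)/6=6272/3651
seg 3: a=5, c=M3/2=-6476/1217, d=(M4−M3)/(6·3)=8296/10953, b=Δ3−h3·(2M3+M4)/6=30962/3651
seg 4: a=3, c=M4/2=1820/1217, d=(M5−M4)/(6·1)=-1820/3651, b=Δ4−h4·(2M4+M5)/6=-10942/3651
t_q=9/4 → seg 1, τ=1/4; S=2+-23191/3651·τ+-4885/1217·τ²+19591/3651·τ³=19081/77888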